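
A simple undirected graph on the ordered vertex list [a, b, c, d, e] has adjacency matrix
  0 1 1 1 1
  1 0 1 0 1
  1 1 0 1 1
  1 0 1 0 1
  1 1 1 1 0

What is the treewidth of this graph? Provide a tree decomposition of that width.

The largest bag has 4 vertices, giving width 3; this decomposition certifies tw(G) ≤ 3. Conversely, {a, c, d, e} is a clique of size 4, and the vertices of any clique must share a bag in every tree decomposition; so some bag has ≥ 4 vertices and tw(G) ≥ 3. Combining the bounds, tw(G) = 3.

Treewidth 3.
One such decomposition:
Bags: B1 = {a, c, d, e}  B2 = {a, b, c, e}
Tree: B1–B2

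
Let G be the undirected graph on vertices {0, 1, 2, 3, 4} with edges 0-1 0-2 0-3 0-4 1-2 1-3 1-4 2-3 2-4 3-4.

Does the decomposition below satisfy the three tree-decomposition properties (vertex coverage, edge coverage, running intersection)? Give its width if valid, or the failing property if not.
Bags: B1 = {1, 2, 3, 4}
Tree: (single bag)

A tree decomposition must satisfy three properties: every vertex lies in some bag; for every edge, both endpoints lie together in some bag; and for every vertex, the bags containing it form a connected subtree. Here vertex 0 appears in no bag, so the decomposition is invalid.

No — vertex 0 appears in no bag.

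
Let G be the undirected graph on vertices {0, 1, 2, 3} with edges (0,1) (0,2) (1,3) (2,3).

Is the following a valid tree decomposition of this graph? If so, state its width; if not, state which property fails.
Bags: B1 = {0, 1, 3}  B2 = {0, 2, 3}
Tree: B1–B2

Yes; width 2.

Every vertex of G appears in some bag (union = {0, 1, 2, 3}); every edge is covered by a bag; and for each vertex v the set of bags containing v is connected in the bag tree. The decomposition is therefore valid. The largest bag has 3 vertices, so the width is 2.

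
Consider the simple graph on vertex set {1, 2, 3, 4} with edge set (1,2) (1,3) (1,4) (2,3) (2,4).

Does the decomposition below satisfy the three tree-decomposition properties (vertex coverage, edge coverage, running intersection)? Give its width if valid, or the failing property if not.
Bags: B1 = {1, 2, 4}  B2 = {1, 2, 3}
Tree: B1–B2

Checking the three conditions: (i) the bags cover all of {1, 2, 3, 4}; (ii) for each edge, some bag contains both endpoints; (iii) the bags containing any fixed vertex form a subtree. All hold, so the decomposition is valid with width 3 − 1 = 2.

Yes; width 2.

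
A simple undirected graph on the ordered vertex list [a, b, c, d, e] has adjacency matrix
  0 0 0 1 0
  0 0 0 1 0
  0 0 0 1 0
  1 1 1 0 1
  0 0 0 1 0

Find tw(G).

A width-1 tree decomposition is:
Bags: B1 = {d, e}  B2 = {a, d}  B3 = {b, d}  B4 = {c, d}
Tree: B1–B2, B2–B3, B1–B4
Each bag holds 2 vertices, so the decomposition has width 1, which upper-bounds the treewidth. G has an edge, so its treewidth is at least 1. Therefore the treewidth is 1.

1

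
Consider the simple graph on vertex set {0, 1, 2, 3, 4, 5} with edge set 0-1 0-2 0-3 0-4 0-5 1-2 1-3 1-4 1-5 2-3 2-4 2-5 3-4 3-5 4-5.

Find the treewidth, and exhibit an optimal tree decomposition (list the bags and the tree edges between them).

With just one bag of size 6, the width is 6 − 1 = 5, so tw(G) ≤ 5. For the lower bound, the 6 vertices {0, 1, 2, 3, 4, 5} are pairwise adjacent, and any tree decomposition puts a clique entirely inside one bag — forcing width ≥ 5. Therefore the treewidth is 5.

Treewidth 5.
One such decomposition:
Bags: B1 = {0, 1, 2, 3, 4, 5}
Tree: (single bag)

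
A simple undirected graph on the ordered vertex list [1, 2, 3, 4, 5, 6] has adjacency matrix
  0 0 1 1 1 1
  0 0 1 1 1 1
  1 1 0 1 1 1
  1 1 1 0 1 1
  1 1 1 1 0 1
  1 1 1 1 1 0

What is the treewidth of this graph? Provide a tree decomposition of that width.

Treewidth 4.
Bags: B1 = {2, 3, 4, 5, 6}  B2 = {1, 3, 4, 5, 6}
Tree: B1–B2

Each bag holds 5 vertices, so the decomposition has width 4, which upper-bounds the treewidth. Conversely, {1, 3, 4, 5, 6} is a clique of size 5, and the vertices of any clique must share a bag in every tree decomposition; so some bag has ≥ 5 vertices and tw(G) ≥ 4. Hence tw(G) = 4 exactly.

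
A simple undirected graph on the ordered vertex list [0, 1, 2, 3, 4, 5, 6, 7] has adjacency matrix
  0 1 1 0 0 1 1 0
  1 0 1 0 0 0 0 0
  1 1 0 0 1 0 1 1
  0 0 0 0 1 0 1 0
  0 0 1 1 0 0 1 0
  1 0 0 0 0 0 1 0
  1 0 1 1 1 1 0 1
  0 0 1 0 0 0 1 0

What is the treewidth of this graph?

2

A width-2 tree decomposition is:
Bags: B1 = {0, 2, 6}  B2 = {0, 5, 6}  B3 = {2, 4, 6}  B4 = {3, 4, 6}  B5 = {0, 1, 2}  B6 = {2, 6, 7}
Tree: B1–B2, B1–B3, B3–B4, B1–B5, B3–B6
Every bag has size at most 3, so the width is 3 − 1 = 2 and tw(G) ≤ 2. On the other hand G contains the 3-clique {0, 1, 2}. A clique must lie in a single bag of any decomposition, so no decomposition can have width below 2. Hence tw(G) = 2 exactly.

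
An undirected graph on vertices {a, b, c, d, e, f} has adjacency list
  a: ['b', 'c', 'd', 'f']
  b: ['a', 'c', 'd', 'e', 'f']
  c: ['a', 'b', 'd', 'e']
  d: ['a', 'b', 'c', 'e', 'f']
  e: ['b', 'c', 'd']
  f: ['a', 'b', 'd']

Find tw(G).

3

A width-3 tree decomposition is:
Bags: B1 = {a, b, c, d}  B2 = {a, b, d, f}  B3 = {b, c, d, e}
Tree: B1–B2, B1–B3
Every bag has size at most 4, so the width is 4 − 1 = 3 and tw(G) ≤ 3. Conversely, {b, c, d, e} is a clique of size 4, and the vertices of any clique must share a bag in every tree decomposition; so some bag has ≥ 4 vertices and tw(G) ≥ 3. The upper and lower bounds meet at 3, so that is the treewidth.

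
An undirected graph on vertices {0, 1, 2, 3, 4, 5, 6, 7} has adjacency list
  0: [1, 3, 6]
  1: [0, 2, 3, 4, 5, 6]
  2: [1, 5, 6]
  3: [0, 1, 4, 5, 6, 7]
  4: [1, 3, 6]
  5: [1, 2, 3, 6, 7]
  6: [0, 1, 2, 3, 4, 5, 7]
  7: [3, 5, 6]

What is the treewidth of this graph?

A width-3 tree decomposition is:
Bags: B1 = {1, 3, 5, 6}  B2 = {1, 3, 4, 6}  B3 = {1, 2, 5, 6}  B4 = {0, 1, 3, 6}  B5 = {3, 5, 6, 7}
Tree: B1–B2, B1–B3, B2–B4, B1–B5
The largest bag has 4 vertices, giving width 3; this decomposition certifies tw(G) ≤ 3. For the lower bound, the 4 vertices {1, 2, 5, 6} are pairwise adjacent, and any tree decomposition puts a clique entirely inside one bag — forcing width ≥ 3. Hence tw(G) = 3 exactly.

3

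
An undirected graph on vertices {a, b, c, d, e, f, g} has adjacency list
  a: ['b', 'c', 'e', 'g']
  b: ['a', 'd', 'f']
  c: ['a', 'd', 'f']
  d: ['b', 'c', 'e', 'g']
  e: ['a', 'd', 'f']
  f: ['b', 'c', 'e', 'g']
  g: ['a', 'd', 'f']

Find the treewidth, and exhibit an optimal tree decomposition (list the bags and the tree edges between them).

Each bag holds 4 vertices, so the decomposition has width 3, which upper-bounds the treewidth. For the lower bound: the 4 vertex sets {d,e}, {a,c}, {f}, {b} are disjoint, each induces a connected subgraph, and every pair is joined by at least one edge of G. Contracting each set to a single vertex therefore yields K_{4} as a minor, and since treewidth is minor-monotone, tw(G) ≥ tw(K_{4}) = 3. Combining the bounds, tw(G) = 3.

Treewidth 3.
One optimal decomposition is:
Bags: B1 = {a, d, e, f}  B2 = {a, c, d, f}  B3 = {a, b, d, f}  B4 = {a, d, f, g}
Tree: B1–B2, B2–B3, B3–B4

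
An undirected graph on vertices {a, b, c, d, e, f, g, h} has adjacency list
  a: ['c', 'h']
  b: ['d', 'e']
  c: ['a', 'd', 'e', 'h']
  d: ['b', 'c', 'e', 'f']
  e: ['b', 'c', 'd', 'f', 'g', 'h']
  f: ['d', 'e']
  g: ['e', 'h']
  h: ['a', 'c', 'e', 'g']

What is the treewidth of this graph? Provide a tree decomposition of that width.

Each bag holds 3 vertices, so the decomposition has width 2, which upper-bounds the treewidth. On the other hand G contains the 3-clique {c, d, e}. A clique must lie in a single bag of any decomposition, so no decomposition can have width below 2. Combining the bounds, tw(G) = 2.

Treewidth 2.
One such decomposition:
Bags: B1 = {c, e, h}  B2 = {a, c, h}  B3 = {c, d, e}  B4 = {d, e, f}  B5 = {b, d, e}  B6 = {e, g, h}
Tree: B1–B2, B1–B3, B3–B4, B3–B5, B1–B6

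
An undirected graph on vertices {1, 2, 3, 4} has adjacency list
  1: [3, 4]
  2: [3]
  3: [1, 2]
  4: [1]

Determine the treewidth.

A width-1 tree decomposition is:
Bags: B1 = {2, 3}  B2 = {1, 3}  B3 = {1, 4}
Tree: B1–B2, B2–B3
Every bag has size at most 2, so the width is 2 − 1 = 1 and tw(G) ≤ 1. Any graph with an edge has treewidth ≥ 1, and G has the edge 2–3. Hence tw(G) = 1 exactly.

1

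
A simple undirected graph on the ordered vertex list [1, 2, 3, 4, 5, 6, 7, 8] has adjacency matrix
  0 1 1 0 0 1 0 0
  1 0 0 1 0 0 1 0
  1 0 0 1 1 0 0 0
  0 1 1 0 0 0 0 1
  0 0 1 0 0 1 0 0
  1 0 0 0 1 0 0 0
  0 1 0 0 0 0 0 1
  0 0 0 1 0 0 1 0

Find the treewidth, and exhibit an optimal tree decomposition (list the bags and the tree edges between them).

Treewidth 2.
One optimal decomposition is:
Bags: B1 = {4, 7, 8}  B2 = {2, 4, 7}  B3 = {2, 3, 4}  B4 = {1, 2, 3}  B5 = {1, 3, 5}  B6 = {1, 5, 6}
Tree: B1–B2, B2–B3, B3–B4, B4–B5, B5–B6

Every bag has size at most 3, so the width is 3 − 1 = 2 and tw(G) ≤ 2. The edges 8–7–2–4–8 form a cycle, so G is not a tree and its treewidth is at least 2. Combining the bounds, tw(G) = 2.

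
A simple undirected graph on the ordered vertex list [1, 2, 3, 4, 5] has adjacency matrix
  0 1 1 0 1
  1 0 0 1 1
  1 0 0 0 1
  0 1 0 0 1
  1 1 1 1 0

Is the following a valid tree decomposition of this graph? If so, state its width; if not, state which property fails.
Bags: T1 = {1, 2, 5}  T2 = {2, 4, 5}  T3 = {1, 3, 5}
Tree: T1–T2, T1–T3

Checking the three conditions: (i) the bags cover all of {1, 2, 3, 4, 5}; (ii) for each edge, some bag contains both endpoints; (iii) the bags containing any fixed vertex form a subtree. All hold, so the decomposition is valid with width 3 − 1 = 2.

Yes; width 2.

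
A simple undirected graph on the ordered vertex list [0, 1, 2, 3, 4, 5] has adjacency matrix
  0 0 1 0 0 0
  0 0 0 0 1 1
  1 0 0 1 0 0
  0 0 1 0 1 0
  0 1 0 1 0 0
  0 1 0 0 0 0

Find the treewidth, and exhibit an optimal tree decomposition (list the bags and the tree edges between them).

Every bag has size at most 2, so the width is 2 − 1 = 1 and tw(G) ≤ 1. Since G has at least one edge (e.g. 5–1), it is not an edgeless graph, so tw(G) ≥ 1. Combining the bounds, tw(G) = 1.

Treewidth 1.
One optimal decomposition is:
Bags: B1 = {1, 5}  B2 = {1, 4}  B3 = {3, 4}  B4 = {2, 3}  B5 = {0, 2}
Tree: B1–B2, B2–B3, B3–B4, B4–B5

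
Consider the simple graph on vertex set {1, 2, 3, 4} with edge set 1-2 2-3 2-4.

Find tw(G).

1

A width-1 tree decomposition is:
Bags: B1 = {2, 3}  B2 = {1, 2}  B3 = {2, 4}
Tree: B1–B2, B1–B3
The largest bag has 2 vertices, giving width 1; this decomposition certifies tw(G) ≤ 1. Any graph with an edge has treewidth ≥ 1, and G has the edge 3–2. The upper and lower bounds meet at 1, so that is the treewidth.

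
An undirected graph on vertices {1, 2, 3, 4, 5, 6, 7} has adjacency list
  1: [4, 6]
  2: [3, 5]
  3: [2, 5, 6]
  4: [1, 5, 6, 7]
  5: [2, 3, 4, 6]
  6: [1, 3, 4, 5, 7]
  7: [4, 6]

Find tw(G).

2

A width-2 tree decomposition is:
Bags: B1 = {4, 5, 6}  B2 = {3, 5, 6}  B3 = {1, 4, 6}  B4 = {4, 6, 7}  B5 = {2, 3, 5}
Tree: B1–B2, B1–B3, B3–B4, B2–B5
Each bag holds 3 vertices, so the decomposition has width 2, which upper-bounds the treewidth. For the lower bound, the 3 vertices {2, 3, 5} are pairwise adjacent, and any tree decomposition puts a clique entirely inside one bag — forcing width ≥ 2. Therefore the treewidth is 2.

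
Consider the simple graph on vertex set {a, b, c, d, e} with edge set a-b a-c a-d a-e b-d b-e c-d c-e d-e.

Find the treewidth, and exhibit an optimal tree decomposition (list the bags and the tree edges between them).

Treewidth 3.
One optimal decomposition is:
Bags: B1 = {a, b, d, e}  B2 = {a, c, d, e}
Tree: B1–B2

The largest bag has 4 vertices, giving width 3; this decomposition certifies tw(G) ≤ 3. Conversely, {a, c, d, e} is a clique of size 4, and the vertices of any clique must share a bag in every tree decomposition; so some bag has ≥ 4 vertices and tw(G) ≥ 3. Combining the bounds, tw(G) = 3.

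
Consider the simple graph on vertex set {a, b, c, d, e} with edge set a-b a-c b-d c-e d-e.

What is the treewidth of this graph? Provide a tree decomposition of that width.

The largest bag has 3 vertices, giving width 2; this decomposition certifies tw(G) ≤ 2. For the lower bound, G contains the cycle b–d–e–c–a–b, so G is not a forest; only forests have treewidth ≤ 1, hence tw(G) ≥ 2. Hence tw(G) = 2 exactly.

Treewidth 2.
One such decomposition:
Bags: B1 = {b, d, e}  B2 = {b, c, e}  B3 = {a, b, c}
Tree: B1–B2, B2–B3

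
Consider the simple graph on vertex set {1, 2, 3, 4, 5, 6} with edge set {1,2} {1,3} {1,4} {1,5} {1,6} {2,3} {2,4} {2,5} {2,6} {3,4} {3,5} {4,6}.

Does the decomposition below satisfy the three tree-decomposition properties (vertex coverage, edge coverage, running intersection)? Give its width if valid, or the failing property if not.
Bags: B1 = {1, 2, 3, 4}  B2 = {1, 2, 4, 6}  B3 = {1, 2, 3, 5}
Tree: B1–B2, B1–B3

Vertex coverage: the bags together contain {1, 2, 3, 4, 5, 6}, the full vertex set. Edge coverage: each edge of G has both endpoints in at least one bag. Running intersection: for every vertex, the bags containing it form a connected subtree. All three properties hold, so this is a valid tree decomposition of width max|bag| − 1 = 3, and hence tw(G) ≤ 3.

Yes; width 3.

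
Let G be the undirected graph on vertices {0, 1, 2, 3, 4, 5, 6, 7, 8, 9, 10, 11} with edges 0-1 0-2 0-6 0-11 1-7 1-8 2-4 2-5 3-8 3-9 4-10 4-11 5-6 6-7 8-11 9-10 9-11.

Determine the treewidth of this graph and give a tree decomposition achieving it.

Each bag holds 4 vertices, so the decomposition has width 3, which upper-bounds the treewidth. For the lower bound: the 4 vertex sets {5,6,7}, {1}, {0}, {2,4,8,11} are disjoint, each induces a connected subgraph, and every pair is joined by at least one edge of G. Contracting each set to a single vertex therefore yields K_{4} as a minor, and since treewidth is minor-monotone, tw(G) ≥ tw(K_{4}) = 3. Combining the bounds, tw(G) = 3.

Treewidth 3.
One such decomposition:
Bags: B1 = {1, 5, 6, 7}  B2 = {0, 1, 5, 6}  B3 = {0, 1, 2, 5}  B4 = {0, 1, 2, 8}  B5 = {0, 2, 8, 11}  B6 = {2, 4, 8, 11}  B7 = {3, 4, 8, 11}  B8 = {3, 4, 9, 11}  B9 = {3, 4, 9, 10}
Tree: B1–B2, B2–B3, B3–B4, B4–B5, B5–B6, B6–B7, B7–B8, B8–B9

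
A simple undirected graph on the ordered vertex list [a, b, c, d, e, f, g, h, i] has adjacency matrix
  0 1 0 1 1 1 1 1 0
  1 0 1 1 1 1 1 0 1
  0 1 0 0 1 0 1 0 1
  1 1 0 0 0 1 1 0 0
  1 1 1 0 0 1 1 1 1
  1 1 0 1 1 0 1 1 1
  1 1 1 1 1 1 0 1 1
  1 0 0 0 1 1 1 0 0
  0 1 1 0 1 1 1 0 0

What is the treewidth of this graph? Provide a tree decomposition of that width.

Treewidth 4.
One optimal decomposition is:
Bags: B1 = {a, b, e, f, g}  B2 = {b, e, f, g, i}  B3 = {b, c, e, g, i}  B4 = {a, b, d, f, g}  B5 = {a, e, f, g, h}
Tree: B1–B2, B2–B3, B1–B4, B1–B5

Each bag holds 5 vertices, so the decomposition has width 4, which upper-bounds the treewidth. Conversely, {b, c, e, g, i} is a clique of size 5, and the vertices of any clique must share a bag in every tree decomposition; so some bag has ≥ 5 vertices and tw(G) ≥ 4. The upper and lower bounds meet at 4, so that is the treewidth.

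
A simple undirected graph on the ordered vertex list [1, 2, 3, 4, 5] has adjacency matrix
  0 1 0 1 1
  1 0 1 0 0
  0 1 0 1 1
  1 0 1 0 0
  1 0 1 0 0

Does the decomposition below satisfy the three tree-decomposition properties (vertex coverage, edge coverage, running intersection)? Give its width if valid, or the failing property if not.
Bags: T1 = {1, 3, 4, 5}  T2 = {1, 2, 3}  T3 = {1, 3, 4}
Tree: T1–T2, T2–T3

A tree decomposition must satisfy three properties: every vertex lies in some bag; for every edge, both endpoints lie together in some bag; and for every vertex, the bags containing it form a connected subtree. Here bags containing vertex 4 are not connected in the tree, so the decomposition is invalid.

No — bags containing vertex 4 are not connected in the tree.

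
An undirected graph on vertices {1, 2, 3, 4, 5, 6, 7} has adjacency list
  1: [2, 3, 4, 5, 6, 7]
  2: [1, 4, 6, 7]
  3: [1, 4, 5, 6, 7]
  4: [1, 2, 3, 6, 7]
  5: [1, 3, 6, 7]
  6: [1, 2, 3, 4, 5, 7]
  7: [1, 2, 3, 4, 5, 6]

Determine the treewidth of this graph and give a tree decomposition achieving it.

The largest bag has 5 vertices, giving width 4; this decomposition certifies tw(G) ≤ 4. On the other hand G contains the 5-clique {1, 2, 4, 6, 7}. A clique must lie in a single bag of any decomposition, so no decomposition can have width below 4. The upper and lower bounds meet at 4, so that is the treewidth.

Treewidth 4.
One optimal decomposition is:
Bags: B1 = {1, 3, 5, 6, 7}  B2 = {1, 3, 4, 6, 7}  B3 = {1, 2, 4, 6, 7}
Tree: B1–B2, B2–B3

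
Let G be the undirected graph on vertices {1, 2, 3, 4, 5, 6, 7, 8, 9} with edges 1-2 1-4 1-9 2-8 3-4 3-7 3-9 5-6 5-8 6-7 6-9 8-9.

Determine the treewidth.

A width-3 tree decomposition is:
Bags: B1 = {1, 2, 3, 4}  B2 = {1, 2, 3, 9}  B3 = {2, 3, 8, 9}  B4 = {3, 7, 8, 9}  B5 = {6, 7, 8, 9}  B6 = {5, 6, 7, 8}
Tree: B1–B2, B2–B3, B3–B4, B4–B5, B5–B6
The largest bag has 4 vertices, giving width 3; this decomposition certifies tw(G) ≤ 3. For the lower bound: the 4 vertex sets {1,2,4}, {3}, {9}, {5,6,7,8} are disjoint, each induces a connected subgraph, and every pair is joined by at least one edge of G. Contracting each set to a single vertex therefore yields K_{4} as a minor, and since treewidth is minor-monotone, tw(G) ≥ tw(K_{4}) = 3. Combining the bounds, tw(G) = 3.

3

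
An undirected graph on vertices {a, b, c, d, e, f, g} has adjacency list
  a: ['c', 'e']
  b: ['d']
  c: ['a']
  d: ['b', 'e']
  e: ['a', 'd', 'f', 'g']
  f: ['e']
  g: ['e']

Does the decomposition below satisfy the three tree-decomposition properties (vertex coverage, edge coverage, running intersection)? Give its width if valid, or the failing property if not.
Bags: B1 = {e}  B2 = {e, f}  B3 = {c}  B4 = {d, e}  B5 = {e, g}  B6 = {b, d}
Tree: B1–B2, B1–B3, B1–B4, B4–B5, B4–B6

A tree decomposition must satisfy three properties: every vertex lies in some bag; for every edge, both endpoints lie together in some bag; and for every vertex, the bags containing it form a connected subtree. Here vertex a appears in no bag, so the decomposition is invalid.

No — vertex a appears in no bag.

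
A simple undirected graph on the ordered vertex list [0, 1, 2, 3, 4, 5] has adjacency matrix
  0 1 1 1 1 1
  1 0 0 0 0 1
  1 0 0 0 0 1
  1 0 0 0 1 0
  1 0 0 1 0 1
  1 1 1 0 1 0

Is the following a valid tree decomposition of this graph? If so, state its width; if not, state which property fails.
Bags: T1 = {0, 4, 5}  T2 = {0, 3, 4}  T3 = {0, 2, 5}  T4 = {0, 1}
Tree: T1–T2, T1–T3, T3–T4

A tree decomposition must satisfy three properties: every vertex lies in some bag; for every edge, both endpoints lie together in some bag; and for every vertex, the bags containing it form a connected subtree. Here edge (5,1) lies in no bag, so the decomposition is invalid.

No — edge (5,1) lies in no bag.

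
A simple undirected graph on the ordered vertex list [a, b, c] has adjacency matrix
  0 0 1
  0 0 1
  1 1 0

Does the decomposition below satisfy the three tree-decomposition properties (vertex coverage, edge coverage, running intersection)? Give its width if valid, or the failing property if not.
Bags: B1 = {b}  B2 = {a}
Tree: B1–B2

No — vertex c appears in no bag.

A tree decomposition must satisfy three properties: every vertex lies in some bag; for every edge, both endpoints lie together in some bag; and for every vertex, the bags containing it form a connected subtree. Here vertex c appears in no bag, so the decomposition is invalid.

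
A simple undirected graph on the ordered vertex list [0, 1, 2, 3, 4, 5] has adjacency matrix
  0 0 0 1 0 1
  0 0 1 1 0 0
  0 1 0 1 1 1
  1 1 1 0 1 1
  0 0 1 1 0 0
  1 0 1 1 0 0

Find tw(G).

2

A width-2 tree decomposition is:
Bags: B1 = {2, 3, 5}  B2 = {2, 3, 4}  B3 = {0, 3, 5}  B4 = {1, 2, 3}
Tree: B1–B2, B1–B3, B2–B4
The largest bag has 3 vertices, giving width 2; this decomposition certifies tw(G) ≤ 2. On the other hand G contains the 3-clique {0, 3, 5}. A clique must lie in a single bag of any decomposition, so no decomposition can have width below 2. The upper and lower bounds meet at 2, so that is the treewidth.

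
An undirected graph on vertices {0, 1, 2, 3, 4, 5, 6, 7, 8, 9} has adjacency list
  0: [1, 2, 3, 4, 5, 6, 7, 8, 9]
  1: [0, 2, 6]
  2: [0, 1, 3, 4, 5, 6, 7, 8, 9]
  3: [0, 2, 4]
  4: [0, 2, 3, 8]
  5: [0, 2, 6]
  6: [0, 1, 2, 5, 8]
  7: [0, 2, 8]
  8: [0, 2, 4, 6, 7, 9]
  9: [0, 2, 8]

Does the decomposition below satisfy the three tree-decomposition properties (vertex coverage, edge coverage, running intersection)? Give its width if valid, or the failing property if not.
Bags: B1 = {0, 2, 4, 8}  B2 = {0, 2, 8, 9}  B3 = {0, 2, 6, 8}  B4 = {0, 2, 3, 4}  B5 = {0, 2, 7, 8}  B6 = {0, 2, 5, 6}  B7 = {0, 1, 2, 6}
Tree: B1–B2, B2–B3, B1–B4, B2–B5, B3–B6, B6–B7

Yes; width 3.

Vertex coverage: the bags together contain {0, 1, 2, 3, 4, 5, 6, 7, 8, 9}, the full vertex set. Edge coverage: each edge of G has both endpoints in at least one bag. Running intersection: for every vertex, the bags containing it form a connected subtree. All three properties hold, so this is a valid tree decomposition of width max|bag| − 1 = 3, and hence tw(G) ≤ 3.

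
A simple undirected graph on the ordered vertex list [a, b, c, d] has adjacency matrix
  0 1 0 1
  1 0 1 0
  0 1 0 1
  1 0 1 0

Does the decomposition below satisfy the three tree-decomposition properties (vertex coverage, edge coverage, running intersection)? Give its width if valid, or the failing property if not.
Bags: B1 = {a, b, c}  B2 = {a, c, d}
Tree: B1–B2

Yes; width 2.

Checking the three conditions: (i) the bags cover all of {a, b, c, d}; (ii) for each edge, some bag contains both endpoints; (iii) the bags containing any fixed vertex form a subtree. All hold, so the decomposition is valid with width 3 − 1 = 2.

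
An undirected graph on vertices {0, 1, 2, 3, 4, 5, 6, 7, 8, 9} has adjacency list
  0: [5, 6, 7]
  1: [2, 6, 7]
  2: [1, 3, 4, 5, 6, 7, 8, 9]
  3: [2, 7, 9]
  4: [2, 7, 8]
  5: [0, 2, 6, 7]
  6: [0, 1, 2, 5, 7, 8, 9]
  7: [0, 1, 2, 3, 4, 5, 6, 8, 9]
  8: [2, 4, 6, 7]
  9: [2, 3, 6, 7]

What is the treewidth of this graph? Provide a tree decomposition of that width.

Every bag has size at most 4, so the width is 4 − 1 = 3 and tw(G) ≤ 3. For the lower bound, the 4 vertices {0, 5, 6, 7} are pairwise adjacent, and any tree decomposition puts a clique entirely inside one bag — forcing width ≥ 3. Therefore the treewidth is 3.

Treewidth 3.
One optimal decomposition is:
Bags: B1 = {2, 6, 7, 8}  B2 = {2, 6, 7, 9}  B3 = {1, 2, 6, 7}  B4 = {2, 4, 7, 8}  B5 = {2, 3, 7, 9}  B6 = {2, 5, 6, 7}  B7 = {0, 5, 6, 7}
Tree: B1–B2, B2–B3, B1–B4, B2–B5, B3–B6, B6–B7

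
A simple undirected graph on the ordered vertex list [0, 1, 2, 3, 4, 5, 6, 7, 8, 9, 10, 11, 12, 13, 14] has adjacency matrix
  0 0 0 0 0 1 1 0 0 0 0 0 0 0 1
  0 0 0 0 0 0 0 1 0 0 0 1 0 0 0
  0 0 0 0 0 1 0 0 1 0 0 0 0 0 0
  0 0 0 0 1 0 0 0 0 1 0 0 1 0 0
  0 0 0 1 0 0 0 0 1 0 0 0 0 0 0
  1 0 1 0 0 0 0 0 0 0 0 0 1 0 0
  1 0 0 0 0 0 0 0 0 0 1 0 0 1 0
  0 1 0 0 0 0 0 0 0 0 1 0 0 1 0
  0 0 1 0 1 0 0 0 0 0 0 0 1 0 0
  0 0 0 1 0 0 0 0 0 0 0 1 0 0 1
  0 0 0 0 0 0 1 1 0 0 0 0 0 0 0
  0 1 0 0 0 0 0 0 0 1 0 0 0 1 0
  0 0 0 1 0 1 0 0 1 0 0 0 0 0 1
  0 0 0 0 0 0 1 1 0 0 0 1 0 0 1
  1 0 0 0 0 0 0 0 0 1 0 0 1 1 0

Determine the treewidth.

A width-3 tree decomposition is:
Bags: B1 = {1, 7, 10, 11}  B2 = {7, 10, 11, 13}  B3 = {6, 10, 11, 13}  B4 = {6, 9, 11, 13}  B5 = {6, 9, 13, 14}  B6 = {0, 6, 9, 14}  B7 = {0, 3, 9, 14}  B8 = {0, 3, 12, 14}  B9 = {0, 3, 5, 12}  B10 = {3, 4, 5, 12}  B11 = {4, 5, 8, 12}  B12 = {2, 4, 5, 8}
Tree: B1–B2, B2–B3, B3–B4, B4–B5, B5–B6, B6–B7, B7–B8, B8–B9, B9–B10, B10–B11, B11–B12
Every bag has size at most 4, so the width is 4 − 1 = 3 and tw(G) ≤ 3. For the lower bound: the 4 vertex sets {1,7,10}, {11}, {13}, {0,6,9,14} are disjoint, each induces a connected subgraph, and every pair is joined by at least one edge of G. Contracting each set to a single vertex therefore yields K_{4} as a minor, and since treewidth is minor-monotone, tw(G) ≥ tw(K_{4}) = 3. Hence tw(G) = 3 exactly.

3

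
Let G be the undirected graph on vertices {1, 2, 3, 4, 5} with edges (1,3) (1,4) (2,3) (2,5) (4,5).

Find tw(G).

A width-2 tree decomposition is:
Bags: B1 = {1, 2, 3}  B2 = {1, 2, 4}  B3 = {2, 4, 5}
Tree: B1–B2, B2–B3
Each bag holds 3 vertices, so the decomposition has width 2, which upper-bounds the treewidth. Since 2–3–1–4–5–2 is a cycle in G, G is not acyclic. Forests are exactly the graphs of treewidth ≤ 1, so tw(G) ≥ 2. Combining the bounds, tw(G) = 2.

2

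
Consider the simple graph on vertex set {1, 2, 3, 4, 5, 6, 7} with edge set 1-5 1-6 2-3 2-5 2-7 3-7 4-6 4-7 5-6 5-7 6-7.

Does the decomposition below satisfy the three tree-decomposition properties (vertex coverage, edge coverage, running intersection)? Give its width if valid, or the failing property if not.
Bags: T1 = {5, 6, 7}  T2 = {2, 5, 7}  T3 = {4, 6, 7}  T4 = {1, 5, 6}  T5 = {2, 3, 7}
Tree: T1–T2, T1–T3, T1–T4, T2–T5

Checking the three conditions: (i) the bags cover all of {1, 2, 3, 4, 5, 6, 7}; (ii) for each edge, some bag contains both endpoints; (iii) the bags containing any fixed vertex form a subtree. All hold, so the decomposition is valid with width 3 − 1 = 2.

Yes; width 2.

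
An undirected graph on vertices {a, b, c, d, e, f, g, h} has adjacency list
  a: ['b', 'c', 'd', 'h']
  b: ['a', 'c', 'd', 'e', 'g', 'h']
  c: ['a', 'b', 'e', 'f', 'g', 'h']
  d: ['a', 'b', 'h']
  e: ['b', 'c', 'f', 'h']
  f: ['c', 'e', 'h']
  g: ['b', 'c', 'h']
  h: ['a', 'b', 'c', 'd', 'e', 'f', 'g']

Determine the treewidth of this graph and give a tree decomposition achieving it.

Each bag holds 4 vertices, so the decomposition has width 3, which upper-bounds the treewidth. For the lower bound, the 4 vertices {c, e, f, h} are pairwise adjacent, and any tree decomposition puts a clique entirely inside one bag — forcing width ≥ 3. The upper and lower bounds meet at 3, so that is the treewidth.

Treewidth 3.
One optimal decomposition is:
Bags: B1 = {b, c, e, h}  B2 = {b, c, g, h}  B3 = {a, b, c, h}  B4 = {c, e, f, h}  B5 = {a, b, d, h}
Tree: B1–B2, B1–B3, B1–B4, B3–B5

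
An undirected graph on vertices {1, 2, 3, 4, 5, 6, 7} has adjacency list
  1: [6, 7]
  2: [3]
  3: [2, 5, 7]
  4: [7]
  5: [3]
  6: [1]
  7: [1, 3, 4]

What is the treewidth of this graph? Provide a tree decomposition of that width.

Treewidth 1.
One optimal decomposition is:
Bags: B1 = {1, 7}  B2 = {3, 7}  B3 = {4, 7}  B4 = {1, 6}  B5 = {3, 5}  B6 = {2, 3}
Tree: B1–B2, B2–B3, B1–B4, B2–B5, B2–B6

The largest bag has 2 vertices, giving width 1; this decomposition certifies tw(G) ≤ 1. G has an edge, so its treewidth is at least 1. The upper and lower bounds meet at 1, so that is the treewidth.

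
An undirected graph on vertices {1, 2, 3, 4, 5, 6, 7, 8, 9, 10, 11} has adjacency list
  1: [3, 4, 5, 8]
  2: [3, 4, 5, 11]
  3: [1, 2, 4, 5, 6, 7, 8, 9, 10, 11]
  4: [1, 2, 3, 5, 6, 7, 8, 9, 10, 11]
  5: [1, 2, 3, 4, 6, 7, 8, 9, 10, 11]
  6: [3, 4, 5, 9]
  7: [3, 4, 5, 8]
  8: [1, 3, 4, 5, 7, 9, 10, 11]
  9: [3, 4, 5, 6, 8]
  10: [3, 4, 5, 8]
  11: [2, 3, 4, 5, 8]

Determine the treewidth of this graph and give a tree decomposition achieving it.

Treewidth 4.
Bags: B1 = {3, 4, 5, 8, 9}  B2 = {3, 4, 5, 8, 11}  B3 = {1, 3, 4, 5, 8}  B4 = {3, 4, 5, 6, 9}  B5 = {2, 3, 4, 5, 11}  B6 = {3, 4, 5, 7, 8}  B7 = {3, 4, 5, 8, 10}
Tree: B1–B2, B1–B3, B1–B4, B2–B5, B1–B6, B2–B7

The largest bag has 5 vertices, giving width 4; this decomposition certifies tw(G) ≤ 4. On the other hand G contains the 5-clique {1, 3, 4, 5, 8}. A clique must lie in a single bag of any decomposition, so no decomposition can have width below 4. The upper and lower bounds meet at 4, so that is the treewidth.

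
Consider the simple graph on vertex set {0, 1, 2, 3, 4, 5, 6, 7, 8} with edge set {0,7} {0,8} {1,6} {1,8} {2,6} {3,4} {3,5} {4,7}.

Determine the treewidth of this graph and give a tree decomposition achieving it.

Every bag has size at most 2, so the width is 2 − 1 = 1 and tw(G) ≤ 1. Any graph with an edge has treewidth ≥ 1, and G has the edge 2–6. Hence tw(G) = 1 exactly.

Treewidth 1.
Bags: B1 = {2, 6}  B2 = {1, 6}  B3 = {1, 8}  B4 = {0, 8}  B5 = {0, 7}  B6 = {4, 7}  B7 = {3, 4}  B8 = {3, 5}
Tree: B1–B2, B2–B3, B3–B4, B4–B5, B5–B6, B6–B7, B7–B8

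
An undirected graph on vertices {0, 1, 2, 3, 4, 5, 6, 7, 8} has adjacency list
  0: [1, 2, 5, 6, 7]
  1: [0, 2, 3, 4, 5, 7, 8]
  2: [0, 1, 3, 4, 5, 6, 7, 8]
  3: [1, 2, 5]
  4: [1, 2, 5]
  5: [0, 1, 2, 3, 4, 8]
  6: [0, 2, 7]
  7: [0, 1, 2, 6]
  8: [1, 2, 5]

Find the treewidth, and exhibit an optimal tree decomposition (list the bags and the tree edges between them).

Each bag holds 4 vertices, so the decomposition has width 3, which upper-bounds the treewidth. Conversely, {0, 1, 2, 5} is a clique of size 4, and the vertices of any clique must share a bag in every tree decomposition; so some bag has ≥ 4 vertices and tw(G) ≥ 3. Therefore the treewidth is 3.

Treewidth 3.
One optimal decomposition is:
Bags: B1 = {0, 1, 2, 5}  B2 = {0, 1, 2, 7}  B3 = {1, 2, 3, 5}  B4 = {1, 2, 5, 8}  B5 = {1, 2, 4, 5}  B6 = {0, 2, 6, 7}
Tree: B1–B2, B1–B3, B1–B4, B4–B5, B2–B6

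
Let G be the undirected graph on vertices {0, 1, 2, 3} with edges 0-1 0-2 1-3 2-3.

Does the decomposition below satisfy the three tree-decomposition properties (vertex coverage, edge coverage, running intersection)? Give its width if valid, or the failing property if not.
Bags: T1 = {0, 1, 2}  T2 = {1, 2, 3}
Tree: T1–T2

Every vertex of G appears in some bag (union = {0, 1, 2, 3}); every edge is covered by a bag; and for each vertex v the set of bags containing v is connected in the bag tree. The decomposition is therefore valid. The largest bag has 3 vertices, so the width is 2.

Yes; width 2.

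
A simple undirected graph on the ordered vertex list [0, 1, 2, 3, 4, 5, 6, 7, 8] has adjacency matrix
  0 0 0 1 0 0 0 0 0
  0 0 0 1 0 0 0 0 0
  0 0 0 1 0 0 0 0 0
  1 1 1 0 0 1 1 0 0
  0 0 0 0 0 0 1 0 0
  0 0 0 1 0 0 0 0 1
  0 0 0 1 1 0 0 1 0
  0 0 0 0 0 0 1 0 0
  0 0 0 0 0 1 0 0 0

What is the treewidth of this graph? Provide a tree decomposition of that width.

Every bag has size at most 2, so the width is 2 − 1 = 1 and tw(G) ≤ 1. G has an edge, so its treewidth is at least 1. Combining the bounds, tw(G) = 1.

Treewidth 1.
Bags: B1 = {4, 6}  B2 = {3, 6}  B3 = {1, 3}  B4 = {3, 5}  B5 = {0, 3}  B6 = {2, 3}  B7 = {6, 7}  B8 = {5, 8}
Tree: B1–B2, B2–B3, B3–B4, B2–B5, B2–B6, B1–B7, B4–B8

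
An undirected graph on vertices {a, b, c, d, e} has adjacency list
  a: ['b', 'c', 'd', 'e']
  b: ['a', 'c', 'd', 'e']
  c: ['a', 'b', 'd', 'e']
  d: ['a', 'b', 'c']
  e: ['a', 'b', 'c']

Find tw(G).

3

A width-3 tree decomposition is:
Bags: B1 = {a, b, c, d}  B2 = {a, b, c, e}
Tree: B1–B2
Each bag holds 4 vertices, so the decomposition has width 3, which upper-bounds the treewidth. Conversely, {a, b, c, d} is a clique of size 4, and the vertices of any clique must share a bag in every tree decomposition; so some bag has ≥ 4 vertices and tw(G) ≥ 3. Therefore the treewidth is 3.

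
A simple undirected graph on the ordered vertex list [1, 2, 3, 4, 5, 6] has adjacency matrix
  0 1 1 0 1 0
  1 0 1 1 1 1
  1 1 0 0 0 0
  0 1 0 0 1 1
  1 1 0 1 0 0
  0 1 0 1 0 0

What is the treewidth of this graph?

A width-2 tree decomposition is:
Bags: B1 = {1, 2, 5}  B2 = {1, 2, 3}  B3 = {2, 4, 5}  B4 = {2, 4, 6}
Tree: B1–B2, B1–B3, B3–B4
The largest bag has 3 vertices, giving width 2; this decomposition certifies tw(G) ≤ 2. On the other hand G contains the 3-clique {1, 2, 3}. A clique must lie in a single bag of any decomposition, so no decomposition can have width below 2. Hence tw(G) = 2 exactly.

2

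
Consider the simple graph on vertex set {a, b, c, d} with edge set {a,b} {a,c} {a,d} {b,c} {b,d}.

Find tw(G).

A width-2 tree decomposition is:
Bags: B1 = {a, b, c}  B2 = {a, b, d}
Tree: B1–B2
The largest bag has 3 vertices, giving width 2; this decomposition certifies tw(G) ≤ 2. For the lower bound, the 3 vertices {a, b, d} are pairwise adjacent, and any tree decomposition puts a clique entirely inside one bag — forcing width ≥ 2. Combining the bounds, tw(G) = 2.

2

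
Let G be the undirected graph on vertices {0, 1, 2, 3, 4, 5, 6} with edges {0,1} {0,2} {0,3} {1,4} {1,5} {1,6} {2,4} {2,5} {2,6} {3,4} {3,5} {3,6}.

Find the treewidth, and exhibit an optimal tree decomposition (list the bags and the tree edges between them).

Treewidth 3.
Bags: B1 = {1, 2, 3, 6}  B2 = {0, 1, 2, 3}  B3 = {1, 2, 3, 5}  B4 = {1, 2, 3, 4}
Tree: B1–B2, B2–B3, B3–B4

Each bag holds 4 vertices, so the decomposition has width 3, which upper-bounds the treewidth. For the lower bound: the 4 vertex sets {2,6}, {0,3}, {1}, {5} are disjoint, each induces a connected subgraph, and every pair is joined by at least one edge of G. Contracting each set to a single vertex therefore yields K_{4} as a minor, and since treewidth is minor-monotone, tw(G) ≥ tw(K_{4}) = 3. Therefore the treewidth is 3.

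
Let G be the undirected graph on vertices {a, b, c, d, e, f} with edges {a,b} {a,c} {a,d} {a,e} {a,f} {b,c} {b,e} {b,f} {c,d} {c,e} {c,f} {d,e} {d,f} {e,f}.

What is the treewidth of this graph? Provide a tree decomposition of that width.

Treewidth 4.
One such decomposition:
Bags: B1 = {a, b, c, e, f}  B2 = {a, c, d, e, f}
Tree: B1–B2

Each bag holds 5 vertices, so the decomposition has width 4, which upper-bounds the treewidth. For the lower bound, the 5 vertices {a, c, d, e, f} are pairwise adjacent, and any tree decomposition puts a clique entirely inside one bag — forcing width ≥ 4. Therefore the treewidth is 4.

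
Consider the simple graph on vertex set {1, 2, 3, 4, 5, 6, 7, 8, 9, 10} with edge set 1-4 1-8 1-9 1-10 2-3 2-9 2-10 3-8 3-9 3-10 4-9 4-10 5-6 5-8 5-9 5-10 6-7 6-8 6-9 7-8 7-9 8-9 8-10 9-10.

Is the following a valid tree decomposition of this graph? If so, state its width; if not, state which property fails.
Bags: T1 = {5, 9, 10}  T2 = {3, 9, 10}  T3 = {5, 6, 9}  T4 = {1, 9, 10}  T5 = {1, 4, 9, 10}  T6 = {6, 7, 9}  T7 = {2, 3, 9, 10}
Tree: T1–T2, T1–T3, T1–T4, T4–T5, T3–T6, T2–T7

A tree decomposition must satisfy three properties: every vertex lies in some bag; for every edge, both endpoints lie together in some bag; and for every vertex, the bags containing it form a connected subtree. Here vertex 8 appears in no bag, so the decomposition is invalid.

No — vertex 8 appears in no bag.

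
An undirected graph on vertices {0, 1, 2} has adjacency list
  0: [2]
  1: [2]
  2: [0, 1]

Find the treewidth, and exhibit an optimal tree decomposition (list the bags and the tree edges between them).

Treewidth 1.
Bags: B1 = {0, 2}  B2 = {1, 2}
Tree: B1–B2

Every bag has size at most 2, so the width is 2 − 1 = 1 and tw(G) ≤ 1. G has an edge, so its treewidth is at least 1. Hence tw(G) = 1 exactly.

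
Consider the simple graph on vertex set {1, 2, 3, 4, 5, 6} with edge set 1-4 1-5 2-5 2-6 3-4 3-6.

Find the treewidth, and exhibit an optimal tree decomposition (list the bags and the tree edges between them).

The largest bag has 3 vertices, giving width 2; this decomposition certifies tw(G) ≤ 2. For the lower bound, G contains the cycle 3–6–2–5–1–4–3, so G is not a forest; only forests have treewidth ≤ 1, hence tw(G) ≥ 2. Hence tw(G) = 2 exactly.

Treewidth 2.
One such decomposition:
Bags: B1 = {2, 3, 6}  B2 = {2, 3, 5}  B3 = {1, 3, 5}  B4 = {1, 3, 4}
Tree: B1–B2, B2–B3, B3–B4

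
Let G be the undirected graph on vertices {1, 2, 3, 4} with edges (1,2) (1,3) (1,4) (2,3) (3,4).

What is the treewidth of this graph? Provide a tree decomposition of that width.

Treewidth 2.
One such decomposition:
Bags: B1 = {1, 2, 3}  B2 = {1, 3, 4}
Tree: B1–B2

Every bag has size at most 3, so the width is 3 − 1 = 2 and tw(G) ≤ 2. Conversely, {1, 2, 3} is a clique of size 3, and the vertices of any clique must share a bag in every tree decomposition; so some bag has ≥ 3 vertices and tw(G) ≥ 2. Hence tw(G) = 2 exactly.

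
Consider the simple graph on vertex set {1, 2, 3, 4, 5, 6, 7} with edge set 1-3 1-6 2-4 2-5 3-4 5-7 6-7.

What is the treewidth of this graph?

A width-2 tree decomposition is:
Bags: B1 = {2, 3, 4}  B2 = {2, 3, 5}  B3 = {3, 5, 7}  B4 = {3, 6, 7}  B5 = {1, 3, 6}
Tree: B1–B2, B2–B3, B3–B4, B4–B5
Each bag holds 3 vertices, so the decomposition has width 2, which upper-bounds the treewidth. The edges 3–4–2–5–7–6–1–3 form a cycle, so G is not a tree and its treewidth is at least 2. Combining the bounds, tw(G) = 2.

2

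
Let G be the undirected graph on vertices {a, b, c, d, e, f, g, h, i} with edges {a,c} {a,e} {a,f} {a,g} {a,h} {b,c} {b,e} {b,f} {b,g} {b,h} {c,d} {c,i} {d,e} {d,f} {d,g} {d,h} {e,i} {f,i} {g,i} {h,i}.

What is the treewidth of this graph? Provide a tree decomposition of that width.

Each bag holds 5 vertices, so the decomposition has width 4, which upper-bounds the treewidth. For the lower bound: the 5 vertex sets {g,i}, {d,f}, {b,e}, {a}, {h} are disjoint, each induces a connected subgraph, and every pair is joined by at least one edge of G. Contracting each set to a single vertex therefore yields K_{5} as a minor, and since treewidth is minor-monotone, tw(G) ≥ tw(K_{5}) = 4. The upper and lower bounds meet at 4, so that is the treewidth.

Treewidth 4.
Bags: B1 = {a, b, d, g, i}  B2 = {a, b, d, f, i}  B3 = {a, b, d, e, i}  B4 = {a, b, d, h, i}  B5 = {a, b, c, d, i}
Tree: B1–B2, B2–B3, B3–B4, B4–B5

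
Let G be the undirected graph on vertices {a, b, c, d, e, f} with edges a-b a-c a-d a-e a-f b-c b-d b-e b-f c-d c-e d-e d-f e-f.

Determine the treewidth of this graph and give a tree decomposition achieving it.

The largest bag has 5 vertices, giving width 4; this decomposition certifies tw(G) ≤ 4. On the other hand G contains the 5-clique {a, b, c, d, e}. A clique must lie in a single bag of any decomposition, so no decomposition can have width below 4. Combining the bounds, tw(G) = 4.

Treewidth 4.
One optimal decomposition is:
Bags: B1 = {a, b, c, d, e}  B2 = {a, b, d, e, f}
Tree: B1–B2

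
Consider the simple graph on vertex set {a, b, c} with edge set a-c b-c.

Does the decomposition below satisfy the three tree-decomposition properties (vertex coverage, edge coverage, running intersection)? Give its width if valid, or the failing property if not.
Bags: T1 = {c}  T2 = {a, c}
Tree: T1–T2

A tree decomposition must satisfy three properties: every vertex lies in some bag; for every edge, both endpoints lie together in some bag; and for every vertex, the bags containing it form a connected subtree. Here vertex b appears in no bag, so the decomposition is invalid.

No — vertex b appears in no bag.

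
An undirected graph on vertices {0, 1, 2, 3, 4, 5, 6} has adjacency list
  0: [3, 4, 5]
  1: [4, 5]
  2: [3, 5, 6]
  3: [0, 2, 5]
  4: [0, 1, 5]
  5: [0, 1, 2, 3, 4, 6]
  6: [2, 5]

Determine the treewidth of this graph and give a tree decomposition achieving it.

Every bag has size at most 3, so the width is 3 − 1 = 2 and tw(G) ≤ 2. On the other hand G contains the 3-clique {0, 3, 5}. A clique must lie in a single bag of any decomposition, so no decomposition can have width below 2. The upper and lower bounds meet at 2, so that is the treewidth.

Treewidth 2.
One such decomposition:
Bags: B1 = {0, 3, 5}  B2 = {0, 4, 5}  B3 = {2, 3, 5}  B4 = {2, 5, 6}  B5 = {1, 4, 5}
Tree: B1–B2, B1–B3, B3–B4, B2–B5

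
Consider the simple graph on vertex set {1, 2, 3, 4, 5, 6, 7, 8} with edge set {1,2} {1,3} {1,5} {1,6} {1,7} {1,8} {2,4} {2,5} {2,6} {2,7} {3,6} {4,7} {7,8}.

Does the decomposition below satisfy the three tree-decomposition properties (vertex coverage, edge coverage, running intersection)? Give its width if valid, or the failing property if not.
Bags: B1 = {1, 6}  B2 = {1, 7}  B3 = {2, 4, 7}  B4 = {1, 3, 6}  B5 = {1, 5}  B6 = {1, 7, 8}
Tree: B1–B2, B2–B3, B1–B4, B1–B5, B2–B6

No — edge (2,1) lies in no bag.

A tree decomposition must satisfy three properties: every vertex lies in some bag; for every edge, both endpoints lie together in some bag; and for every vertex, the bags containing it form a connected subtree. Here edge (2,1) lies in no bag, so the decomposition is invalid.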